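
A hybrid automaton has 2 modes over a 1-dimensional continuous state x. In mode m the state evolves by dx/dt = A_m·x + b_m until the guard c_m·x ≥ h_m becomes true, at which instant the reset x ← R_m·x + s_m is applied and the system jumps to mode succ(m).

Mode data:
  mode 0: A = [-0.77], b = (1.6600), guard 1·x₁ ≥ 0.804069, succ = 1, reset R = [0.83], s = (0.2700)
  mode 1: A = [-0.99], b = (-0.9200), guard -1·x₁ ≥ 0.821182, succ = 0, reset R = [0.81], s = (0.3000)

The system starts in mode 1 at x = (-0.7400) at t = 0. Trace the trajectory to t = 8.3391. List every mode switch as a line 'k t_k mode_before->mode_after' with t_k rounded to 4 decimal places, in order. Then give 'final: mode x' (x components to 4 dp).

Mode 1: guard c·x = 0.8212 hit at Δt = 0.5658 (t = 0.5658), x⁻ = (-0.8212) → reset → x⁺ = (-0.3652), jump to mode 0
Mode 0: guard c·x = 0.8041 hit at Δt = 0.8094 (t = 1.3752), x⁻ = (0.8041) → reset → x⁺ = (0.9374), jump to mode 1
Mode 1: guard c·x = 0.8212 hit at Δt = 2.8775 (t = 4.2527), x⁻ = (-0.8212) → reset → x⁺ = (-0.3652), jump to mode 0
Mode 0: guard c·x = 0.8041 hit at Δt = 0.8094 (t = 5.0621), x⁻ = (0.8041) → reset → x⁺ = (0.9374), jump to mode 1
Mode 1: guard c·x = 0.8212 hit at Δt = 2.8775 (t = 7.9397), x⁻ = (-0.8212) → reset → x⁺ = (-0.3652), jump to mode 0
Mode 0: flow for 0.3994 to horizon, guard not reached → x = (0.3023)

1 0.5658 1->0
2 1.3752 0->1
3 4.2527 1->0
4 5.0621 0->1
5 7.9397 1->0
final: 0 0.3023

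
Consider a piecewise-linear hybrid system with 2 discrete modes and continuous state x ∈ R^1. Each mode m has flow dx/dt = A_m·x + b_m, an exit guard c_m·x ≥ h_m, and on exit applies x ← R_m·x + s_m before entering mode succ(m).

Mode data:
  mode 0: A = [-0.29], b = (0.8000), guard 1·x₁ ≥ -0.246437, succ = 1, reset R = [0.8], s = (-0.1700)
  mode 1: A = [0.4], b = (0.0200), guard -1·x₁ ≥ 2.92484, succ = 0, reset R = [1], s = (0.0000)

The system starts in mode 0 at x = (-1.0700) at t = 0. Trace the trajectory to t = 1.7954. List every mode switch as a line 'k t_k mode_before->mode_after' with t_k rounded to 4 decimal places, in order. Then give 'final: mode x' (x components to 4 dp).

1 0.8352 0->1
final: 1 -0.5157

Mode 0: guard c·x = -0.2464 hit at Δt = 0.8352 (t = 0.8352), x⁻ = (-0.2464) → reset → x⁺ = (-0.3671), jump to mode 1
Mode 1: flow for 0.9602 to horizon, guard not reached → x = (-0.5157)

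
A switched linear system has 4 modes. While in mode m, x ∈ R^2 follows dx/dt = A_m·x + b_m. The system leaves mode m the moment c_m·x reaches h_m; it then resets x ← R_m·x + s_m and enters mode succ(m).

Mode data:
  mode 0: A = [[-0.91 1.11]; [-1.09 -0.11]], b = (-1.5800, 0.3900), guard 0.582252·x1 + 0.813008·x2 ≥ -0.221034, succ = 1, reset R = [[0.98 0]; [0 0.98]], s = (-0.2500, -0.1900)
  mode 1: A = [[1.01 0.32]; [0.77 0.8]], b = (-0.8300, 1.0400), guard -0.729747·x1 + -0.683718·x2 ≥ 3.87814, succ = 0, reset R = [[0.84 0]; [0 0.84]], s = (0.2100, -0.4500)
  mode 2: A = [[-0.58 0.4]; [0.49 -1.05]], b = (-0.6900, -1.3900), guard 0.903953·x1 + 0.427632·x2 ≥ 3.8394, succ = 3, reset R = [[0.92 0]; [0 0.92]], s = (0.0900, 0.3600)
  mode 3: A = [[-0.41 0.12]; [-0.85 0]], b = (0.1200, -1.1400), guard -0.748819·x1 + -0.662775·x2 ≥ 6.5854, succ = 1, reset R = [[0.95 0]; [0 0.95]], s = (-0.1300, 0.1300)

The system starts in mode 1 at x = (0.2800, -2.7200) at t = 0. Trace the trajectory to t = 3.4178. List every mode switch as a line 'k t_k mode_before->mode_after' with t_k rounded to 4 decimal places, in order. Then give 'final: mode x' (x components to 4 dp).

Mode 1: guard c·x = 3.8781 hit at Δt = 0.7361 (t = 0.7361), x⁻ = (-1.4356, -4.1399) → reset → x⁺ = (-0.9959, -3.9275), jump to mode 0
Mode 0: guard c·x = -0.2210 hit at Δt = 1.5843 (t = 2.3204), x⁻ = (-2.2254, 1.3219) → reset → x⁺ = (-2.4308, 1.1054), jump to mode 1
Mode 1: guard c·x = 3.8781 hit at Δt = 0.7124 (t = 3.0328), x⁻ = (-5.5546, 0.2564) → reset → x⁺ = (-4.4559, -0.2346), jump to mode 0
Mode 0: flow for 0.3850 to horizon, guard not reached → x = (-3.3815, 1.5439)

1 0.7361 1->0
2 2.3204 0->1
3 3.0328 1->0
final: 0 -3.3815 1.5439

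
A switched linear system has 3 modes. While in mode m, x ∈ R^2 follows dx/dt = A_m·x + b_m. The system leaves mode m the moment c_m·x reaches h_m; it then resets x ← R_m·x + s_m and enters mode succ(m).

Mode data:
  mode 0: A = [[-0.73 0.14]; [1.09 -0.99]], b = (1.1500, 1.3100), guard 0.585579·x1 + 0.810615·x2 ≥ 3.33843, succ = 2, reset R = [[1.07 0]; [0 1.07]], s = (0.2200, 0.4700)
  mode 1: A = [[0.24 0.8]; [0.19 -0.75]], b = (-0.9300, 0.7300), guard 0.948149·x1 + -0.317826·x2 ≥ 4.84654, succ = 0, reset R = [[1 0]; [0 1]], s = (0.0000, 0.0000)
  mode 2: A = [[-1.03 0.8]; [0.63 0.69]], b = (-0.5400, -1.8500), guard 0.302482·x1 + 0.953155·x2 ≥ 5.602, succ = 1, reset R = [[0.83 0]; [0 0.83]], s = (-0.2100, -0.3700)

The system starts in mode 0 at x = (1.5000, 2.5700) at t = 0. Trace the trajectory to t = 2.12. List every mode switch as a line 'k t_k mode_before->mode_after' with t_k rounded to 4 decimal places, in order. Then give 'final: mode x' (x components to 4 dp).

1 0.7208 0->2
2 1.3553 2->1
final: 1 3.6490 2.9162

Mode 0: guard c·x = 3.3384 hit at Δt = 0.7208 (t = 0.7208), x⁻ = (1.7449, 2.8579) → reset → x⁺ = (2.0870, 3.5280), jump to mode 2
Mode 2: guard c·x = 5.6020 hit at Δt = 0.6345 (t = 1.3553), x⁻ = (2.4478, 5.1005) → reset → x⁺ = (1.8217, 3.8634), jump to mode 1
Mode 1: flow for 0.7647 to horizon, guard not reached → x = (3.6490, 2.9162)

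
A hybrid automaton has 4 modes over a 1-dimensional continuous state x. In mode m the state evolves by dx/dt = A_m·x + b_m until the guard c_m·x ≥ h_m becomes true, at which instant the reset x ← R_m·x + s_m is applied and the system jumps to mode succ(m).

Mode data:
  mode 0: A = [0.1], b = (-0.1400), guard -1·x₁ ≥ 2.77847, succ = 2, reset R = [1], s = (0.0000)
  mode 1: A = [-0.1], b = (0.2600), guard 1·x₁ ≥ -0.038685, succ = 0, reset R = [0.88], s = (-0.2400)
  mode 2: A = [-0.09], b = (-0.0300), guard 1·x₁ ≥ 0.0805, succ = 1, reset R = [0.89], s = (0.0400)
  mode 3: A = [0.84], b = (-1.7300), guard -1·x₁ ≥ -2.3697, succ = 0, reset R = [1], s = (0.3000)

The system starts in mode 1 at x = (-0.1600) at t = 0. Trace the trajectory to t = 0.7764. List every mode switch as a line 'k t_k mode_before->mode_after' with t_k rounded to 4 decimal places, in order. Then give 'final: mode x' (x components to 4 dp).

1 0.4495 1->0
final: 0 -0.3297

Mode 1: guard c·x = -0.0387 hit at Δt = 0.4495 (t = 0.4495), x⁻ = (-0.0387) → reset → x⁺ = (-0.2740), jump to mode 0
Mode 0: flow for 0.3269 to horizon, guard not reached → x = (-0.3297)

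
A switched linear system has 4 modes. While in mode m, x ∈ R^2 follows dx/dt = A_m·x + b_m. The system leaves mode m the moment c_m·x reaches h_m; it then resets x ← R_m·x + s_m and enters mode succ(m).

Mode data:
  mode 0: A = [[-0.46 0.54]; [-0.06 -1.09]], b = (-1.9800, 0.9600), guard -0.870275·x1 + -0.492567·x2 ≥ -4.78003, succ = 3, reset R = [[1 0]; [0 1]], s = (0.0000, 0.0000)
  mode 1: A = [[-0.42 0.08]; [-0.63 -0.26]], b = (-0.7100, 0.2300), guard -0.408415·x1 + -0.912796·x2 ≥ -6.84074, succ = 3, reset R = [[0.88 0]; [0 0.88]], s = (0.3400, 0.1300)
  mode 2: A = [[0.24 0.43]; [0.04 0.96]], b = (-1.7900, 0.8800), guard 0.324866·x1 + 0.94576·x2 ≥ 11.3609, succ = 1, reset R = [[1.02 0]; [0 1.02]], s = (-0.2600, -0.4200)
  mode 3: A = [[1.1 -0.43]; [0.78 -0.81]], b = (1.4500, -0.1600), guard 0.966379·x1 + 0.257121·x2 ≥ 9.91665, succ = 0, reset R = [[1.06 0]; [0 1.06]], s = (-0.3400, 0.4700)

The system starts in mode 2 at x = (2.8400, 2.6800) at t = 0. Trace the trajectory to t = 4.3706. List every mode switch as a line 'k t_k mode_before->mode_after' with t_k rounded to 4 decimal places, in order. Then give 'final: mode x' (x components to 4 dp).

1 1.1701 2->1
2 2.1349 1->3
3 3.3092 3->0
final: 0 5.5475 2.2872

Mode 2: guard c·x = 11.3609 hit at Δt = 1.1701 (t = 1.1701), x⁻ = (4.6298, 10.4221) → reset → x⁺ = (4.4624, 10.2106), jump to mode 1
Mode 1: guard c·x = -6.8407 hit at Δt = 0.9648 (t = 2.1349), x⁻ = (2.9140, 6.1904) → reset → x⁺ = (2.9043, 5.5776), jump to mode 3
Mode 3: guard c·x = 9.9167 hit at Δt = 1.1743 (t = 3.3092), x⁻ = (8.8253, 5.3983) → reset → x⁺ = (9.0149, 6.1922), jump to mode 0
Mode 0: flow for 1.0614 to horizon, guard not reached → x = (5.5475, 2.2872)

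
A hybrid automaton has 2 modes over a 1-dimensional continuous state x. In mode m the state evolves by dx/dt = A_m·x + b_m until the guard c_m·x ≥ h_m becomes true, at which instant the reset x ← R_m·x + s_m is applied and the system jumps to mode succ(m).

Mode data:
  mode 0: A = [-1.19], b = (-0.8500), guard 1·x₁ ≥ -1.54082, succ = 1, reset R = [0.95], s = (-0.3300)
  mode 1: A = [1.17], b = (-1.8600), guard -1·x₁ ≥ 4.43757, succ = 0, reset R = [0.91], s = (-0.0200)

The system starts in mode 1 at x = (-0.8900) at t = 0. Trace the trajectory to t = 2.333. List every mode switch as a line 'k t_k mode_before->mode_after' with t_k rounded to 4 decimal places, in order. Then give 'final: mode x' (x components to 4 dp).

1 0.7591 1->0
2 1.9336 0->1
final: 1 -3.8093

Mode 1: guard c·x = 4.4376 hit at Δt = 0.7591 (t = 0.7591), x⁻ = (-4.4376) → reset → x⁺ = (-4.0582), jump to mode 0
Mode 0: guard c·x = -1.5408 hit at Δt = 1.1745 (t = 1.9336), x⁻ = (-1.5408) → reset → x⁺ = (-1.7938), jump to mode 1
Mode 1: flow for 0.3994 to horizon, guard not reached → x = (-3.8093)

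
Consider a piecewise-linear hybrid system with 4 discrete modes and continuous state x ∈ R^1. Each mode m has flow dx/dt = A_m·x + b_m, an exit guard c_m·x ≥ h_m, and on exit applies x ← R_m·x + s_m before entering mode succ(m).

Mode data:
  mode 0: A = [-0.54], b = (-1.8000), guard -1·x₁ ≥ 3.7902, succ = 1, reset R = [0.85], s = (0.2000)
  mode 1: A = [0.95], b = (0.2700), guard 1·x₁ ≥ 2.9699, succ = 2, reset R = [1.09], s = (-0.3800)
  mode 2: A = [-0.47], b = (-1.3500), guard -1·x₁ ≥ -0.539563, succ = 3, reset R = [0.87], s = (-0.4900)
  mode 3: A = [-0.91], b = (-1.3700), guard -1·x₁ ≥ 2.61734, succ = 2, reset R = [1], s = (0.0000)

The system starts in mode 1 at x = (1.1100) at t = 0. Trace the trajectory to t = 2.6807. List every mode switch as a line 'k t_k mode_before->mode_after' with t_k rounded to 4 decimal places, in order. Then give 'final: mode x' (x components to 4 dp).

1 0.8922 1->2
2 1.9951 2->3
final: 3 -0.7098

Mode 1: guard c·x = 2.9699 hit at Δt = 0.8922 (t = 0.8922), x⁻ = (2.9699) → reset → x⁺ = (2.8572), jump to mode 2
Mode 2: guard c·x = -0.5396 hit at Δt = 1.1029 (t = 1.9951), x⁻ = (0.5396) → reset → x⁺ = (-0.0206), jump to mode 3
Mode 3: flow for 0.6856 to horizon, guard not reached → x = (-0.7098)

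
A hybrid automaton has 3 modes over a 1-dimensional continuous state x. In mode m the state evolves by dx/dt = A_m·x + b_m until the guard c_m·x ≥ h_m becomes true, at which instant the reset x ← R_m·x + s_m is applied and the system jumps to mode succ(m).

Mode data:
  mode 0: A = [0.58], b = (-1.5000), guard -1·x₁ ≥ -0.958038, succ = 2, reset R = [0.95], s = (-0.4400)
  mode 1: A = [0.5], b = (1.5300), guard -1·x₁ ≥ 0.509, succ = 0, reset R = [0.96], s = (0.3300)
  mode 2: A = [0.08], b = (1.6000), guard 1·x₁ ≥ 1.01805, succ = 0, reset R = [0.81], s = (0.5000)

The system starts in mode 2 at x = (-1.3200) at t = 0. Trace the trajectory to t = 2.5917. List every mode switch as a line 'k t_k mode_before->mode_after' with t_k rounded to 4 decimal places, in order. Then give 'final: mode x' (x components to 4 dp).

Mode 2: guard c·x = 1.0180 hit at Δt = 1.4741 (t = 1.4741), x⁻ = (1.0180) → reset → x⁺ = (1.3246), jump to mode 0
Mode 0: guard c·x = -0.9580 hit at Δt = 0.4398 (t = 1.9139), x⁻ = (0.9580) → reset → x⁺ = (0.4701), jump to mode 2
Mode 2: guard c·x = 1.0180 hit at Δt = 0.3302 (t = 2.2441), x⁻ = (1.0180) → reset → x⁺ = (1.3246), jump to mode 0
Mode 0: flow for 0.3476 to horizon, guard not reached → x = (1.0428)

1 1.4741 2->0
2 1.9139 0->2
3 2.2441 2->0
final: 0 1.0428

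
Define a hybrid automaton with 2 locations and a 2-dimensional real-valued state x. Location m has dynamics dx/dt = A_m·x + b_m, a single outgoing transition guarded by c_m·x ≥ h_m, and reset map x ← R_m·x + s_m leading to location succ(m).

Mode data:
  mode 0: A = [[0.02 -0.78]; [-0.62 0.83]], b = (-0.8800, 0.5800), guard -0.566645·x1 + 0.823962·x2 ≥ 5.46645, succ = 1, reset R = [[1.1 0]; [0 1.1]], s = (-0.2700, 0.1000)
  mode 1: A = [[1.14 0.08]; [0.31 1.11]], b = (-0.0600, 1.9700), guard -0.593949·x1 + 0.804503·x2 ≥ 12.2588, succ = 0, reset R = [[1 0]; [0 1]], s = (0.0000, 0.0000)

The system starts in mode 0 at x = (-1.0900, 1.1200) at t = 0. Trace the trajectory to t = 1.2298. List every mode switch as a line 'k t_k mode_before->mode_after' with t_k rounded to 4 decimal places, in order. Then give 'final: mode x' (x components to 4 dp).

Mode 0: guard c·x = 5.4665 hit at Δt = 0.8174 (t = 0.8174), x⁻ = (-3.3967, 4.2984) → reset → x⁺ = (-4.0064, 4.8282), jump to mode 1
Mode 1: flow for 0.4124 to horizon, guard not reached → x = (-6.1843, 7.8612)

1 0.8174 0->1
final: 1 -6.1843 7.8612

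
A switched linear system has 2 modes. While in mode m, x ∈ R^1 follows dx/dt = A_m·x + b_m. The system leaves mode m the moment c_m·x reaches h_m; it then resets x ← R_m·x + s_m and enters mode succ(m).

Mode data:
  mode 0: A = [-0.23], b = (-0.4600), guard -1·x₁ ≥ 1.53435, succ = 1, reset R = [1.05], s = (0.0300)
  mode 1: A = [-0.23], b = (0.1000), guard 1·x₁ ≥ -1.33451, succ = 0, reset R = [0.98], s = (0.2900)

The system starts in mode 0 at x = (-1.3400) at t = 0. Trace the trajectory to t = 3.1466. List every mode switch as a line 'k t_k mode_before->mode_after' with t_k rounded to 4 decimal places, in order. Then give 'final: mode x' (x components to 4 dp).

Mode 0: guard c·x = 1.5344 hit at Δt = 1.5165 (t = 1.5165), x⁻ = (-1.5343) → reset → x⁺ = (-1.5811), jump to mode 1
Mode 1: guard c·x = -1.3345 hit at Δt = 0.5672 (t = 2.0838), x⁻ = (-1.3345) → reset → x⁺ = (-1.0178), jump to mode 0
Mode 0: flow for 1.0628 to horizon, guard not reached → x = (-1.2308)

1 1.5165 0->1
2 2.0838 1->0
final: 0 -1.2308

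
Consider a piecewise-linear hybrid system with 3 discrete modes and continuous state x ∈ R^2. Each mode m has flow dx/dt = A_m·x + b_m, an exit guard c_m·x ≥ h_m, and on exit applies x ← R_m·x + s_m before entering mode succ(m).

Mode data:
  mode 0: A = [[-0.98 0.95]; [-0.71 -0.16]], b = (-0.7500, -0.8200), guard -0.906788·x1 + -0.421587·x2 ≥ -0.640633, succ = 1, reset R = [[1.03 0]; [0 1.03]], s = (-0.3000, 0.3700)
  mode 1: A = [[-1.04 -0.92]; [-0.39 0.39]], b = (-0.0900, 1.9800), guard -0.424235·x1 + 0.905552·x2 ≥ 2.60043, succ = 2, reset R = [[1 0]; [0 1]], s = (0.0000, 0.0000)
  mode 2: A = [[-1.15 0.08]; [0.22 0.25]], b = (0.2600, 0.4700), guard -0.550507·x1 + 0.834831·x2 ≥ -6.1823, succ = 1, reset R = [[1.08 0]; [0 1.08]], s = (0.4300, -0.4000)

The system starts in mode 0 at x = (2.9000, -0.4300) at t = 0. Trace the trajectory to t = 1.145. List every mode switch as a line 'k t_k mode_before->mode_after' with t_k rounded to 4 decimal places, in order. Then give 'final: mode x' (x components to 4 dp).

Mode 0: guard c·x = -0.6406 hit at Δt = 0.4251 (t = 0.4251), x⁻ = (1.3326, -1.3467) → reset → x⁺ = (1.0726, -1.0171), jump to mode 1
Mode 1: flow for 0.7199 to horizon, guard not reached → x = (0.6845, 0.0008)

1 0.4251 0->1
final: 1 0.6845 0.0008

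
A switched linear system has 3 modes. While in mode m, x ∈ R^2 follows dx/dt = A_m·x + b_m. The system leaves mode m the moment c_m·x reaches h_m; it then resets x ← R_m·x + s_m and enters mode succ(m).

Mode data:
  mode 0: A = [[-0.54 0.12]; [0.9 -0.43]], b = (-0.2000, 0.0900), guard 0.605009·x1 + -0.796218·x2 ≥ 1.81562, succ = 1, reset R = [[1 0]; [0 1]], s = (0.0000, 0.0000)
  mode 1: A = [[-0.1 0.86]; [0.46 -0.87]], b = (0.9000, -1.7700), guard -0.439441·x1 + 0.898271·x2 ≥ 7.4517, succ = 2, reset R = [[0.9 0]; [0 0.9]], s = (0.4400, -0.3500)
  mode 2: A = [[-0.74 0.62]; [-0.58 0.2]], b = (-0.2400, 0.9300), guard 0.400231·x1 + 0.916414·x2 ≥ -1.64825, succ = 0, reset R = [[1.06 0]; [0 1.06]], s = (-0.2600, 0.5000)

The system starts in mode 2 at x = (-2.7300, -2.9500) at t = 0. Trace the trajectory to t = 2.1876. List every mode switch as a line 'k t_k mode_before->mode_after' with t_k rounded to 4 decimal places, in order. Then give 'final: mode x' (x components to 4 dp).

1 1.0437 2->0
final: 0 -1.7198 -1.8334

Mode 2: guard c·x = -1.6482 hit at Δt = 1.0437 (t = 1.0437), x⁻ = (-2.2301, -0.8246) → reset → x⁺ = (-2.6239, -0.3741), jump to mode 0
Mode 0: flow for 1.1439 to horizon, guard not reached → x = (-1.7198, -1.8334)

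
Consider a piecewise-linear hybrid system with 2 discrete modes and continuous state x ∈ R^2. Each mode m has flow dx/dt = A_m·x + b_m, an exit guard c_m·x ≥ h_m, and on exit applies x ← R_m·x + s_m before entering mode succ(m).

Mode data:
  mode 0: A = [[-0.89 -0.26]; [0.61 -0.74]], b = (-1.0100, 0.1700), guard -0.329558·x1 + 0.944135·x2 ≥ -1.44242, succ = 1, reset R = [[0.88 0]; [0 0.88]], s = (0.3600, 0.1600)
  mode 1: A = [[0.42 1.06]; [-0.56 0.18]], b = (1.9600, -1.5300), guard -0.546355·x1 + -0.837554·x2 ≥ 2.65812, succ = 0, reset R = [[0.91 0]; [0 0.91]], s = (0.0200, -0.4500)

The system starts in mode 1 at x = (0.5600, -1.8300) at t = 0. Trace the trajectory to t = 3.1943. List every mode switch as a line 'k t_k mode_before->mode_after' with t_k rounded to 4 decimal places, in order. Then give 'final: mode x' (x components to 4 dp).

Mode 1: guard c·x = 2.6581 hit at Δt = 0.6525 (t = 0.6525), x⁻ = (0.1959, -3.3015) → reset → x⁺ = (0.1983, -3.4544), jump to mode 0
Mode 0: guard c·x = -1.4424 hit at Δt = 0.9532 (t = 1.6057), x⁻ = (-0.1851, -1.5924) → reset → x⁺ = (0.1971, -1.2413), jump to mode 1
Mode 1: guard c·x = 2.6581 hit at Δt = 0.9276 (t = 2.5333), x⁻ = (-0.0314, -3.1532) → reset → x⁺ = (-0.0085, -3.3194), jump to mode 0
Mode 0: flow for 0.6610 to horizon, guard not reached → x = (-0.1817, -1.9758)

1 0.6525 1->0
2 1.6057 0->1
3 2.5333 1->0
final: 0 -0.1817 -1.9758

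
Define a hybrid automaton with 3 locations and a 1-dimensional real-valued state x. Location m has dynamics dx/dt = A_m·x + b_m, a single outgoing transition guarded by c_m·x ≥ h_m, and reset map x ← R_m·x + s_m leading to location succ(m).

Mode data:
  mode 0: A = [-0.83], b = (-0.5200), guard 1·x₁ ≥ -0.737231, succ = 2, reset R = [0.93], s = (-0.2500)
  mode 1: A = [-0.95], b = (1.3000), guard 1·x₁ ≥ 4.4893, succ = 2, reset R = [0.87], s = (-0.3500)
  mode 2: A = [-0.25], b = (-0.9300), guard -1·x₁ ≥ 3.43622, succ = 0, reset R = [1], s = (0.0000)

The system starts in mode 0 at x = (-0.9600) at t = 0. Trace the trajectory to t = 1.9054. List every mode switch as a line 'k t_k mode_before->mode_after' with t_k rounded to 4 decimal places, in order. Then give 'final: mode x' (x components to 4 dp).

Mode 0: guard c·x = -0.7372 hit at Δt = 1.3284 (t = 1.3284), x⁻ = (-0.7372) → reset → x⁺ = (-0.9356), jump to mode 2
Mode 2: flow for 0.5770 to horizon, guard not reached → x = (-1.3096)

1 1.3284 0->2
final: 2 -1.3096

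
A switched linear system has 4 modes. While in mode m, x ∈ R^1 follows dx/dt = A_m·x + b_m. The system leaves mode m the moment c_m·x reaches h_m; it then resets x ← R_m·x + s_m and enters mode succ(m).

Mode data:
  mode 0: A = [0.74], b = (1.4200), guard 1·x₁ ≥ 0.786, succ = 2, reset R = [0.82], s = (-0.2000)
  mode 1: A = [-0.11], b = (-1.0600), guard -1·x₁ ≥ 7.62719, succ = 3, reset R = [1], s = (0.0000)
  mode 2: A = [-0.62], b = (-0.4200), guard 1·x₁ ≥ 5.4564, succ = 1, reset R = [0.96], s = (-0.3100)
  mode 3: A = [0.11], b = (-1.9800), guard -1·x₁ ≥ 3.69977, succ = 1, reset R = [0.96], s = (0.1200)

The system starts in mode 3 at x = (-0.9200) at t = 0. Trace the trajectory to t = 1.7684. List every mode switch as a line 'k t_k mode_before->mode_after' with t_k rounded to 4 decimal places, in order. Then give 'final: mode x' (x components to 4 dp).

1 1.2462 3->1
final: 1 -3.7781

Mode 3: guard c·x = 3.6998 hit at Δt = 1.2462 (t = 1.2462), x⁻ = (-3.6998) → reset → x⁺ = (-3.4318), jump to mode 1
Mode 1: flow for 0.5222 to horizon, guard not reached → x = (-3.7781)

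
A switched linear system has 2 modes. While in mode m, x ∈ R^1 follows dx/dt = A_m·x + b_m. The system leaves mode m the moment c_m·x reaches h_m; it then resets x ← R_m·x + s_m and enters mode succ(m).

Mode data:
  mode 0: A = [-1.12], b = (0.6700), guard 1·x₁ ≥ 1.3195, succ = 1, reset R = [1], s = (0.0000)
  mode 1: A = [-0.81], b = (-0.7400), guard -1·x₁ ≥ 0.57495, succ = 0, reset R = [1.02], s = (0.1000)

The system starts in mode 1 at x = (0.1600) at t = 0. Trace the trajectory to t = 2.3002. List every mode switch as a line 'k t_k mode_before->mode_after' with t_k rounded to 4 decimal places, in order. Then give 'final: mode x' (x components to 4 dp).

1 1.4245 1->0
final: 0 0.1914

Mode 1: guard c·x = 0.5749 hit at Δt = 1.4245 (t = 1.4245), x⁻ = (-0.5749) → reset → x⁺ = (-0.4864), jump to mode 0
Mode 0: flow for 0.8757 to horizon, guard not reached → x = (0.1914)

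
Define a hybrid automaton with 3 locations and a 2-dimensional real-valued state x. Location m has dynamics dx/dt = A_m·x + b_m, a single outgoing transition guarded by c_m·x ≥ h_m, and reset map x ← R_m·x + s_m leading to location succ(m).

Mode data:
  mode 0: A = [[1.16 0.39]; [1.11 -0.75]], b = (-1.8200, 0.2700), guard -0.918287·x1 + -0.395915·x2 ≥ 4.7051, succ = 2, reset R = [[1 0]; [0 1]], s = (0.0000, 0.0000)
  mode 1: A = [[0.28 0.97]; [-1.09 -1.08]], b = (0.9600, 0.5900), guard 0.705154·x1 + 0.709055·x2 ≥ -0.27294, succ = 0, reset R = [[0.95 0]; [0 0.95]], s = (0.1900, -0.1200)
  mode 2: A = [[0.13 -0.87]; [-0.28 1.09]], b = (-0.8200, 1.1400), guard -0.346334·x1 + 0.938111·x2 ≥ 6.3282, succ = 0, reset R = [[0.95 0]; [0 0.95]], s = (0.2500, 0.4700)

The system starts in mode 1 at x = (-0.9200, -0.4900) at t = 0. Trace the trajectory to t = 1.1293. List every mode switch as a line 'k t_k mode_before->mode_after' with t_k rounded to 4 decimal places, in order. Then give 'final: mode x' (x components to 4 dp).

1 0.4629 1->0
final: 0 -2.7414 -0.6722

Mode 1: guard c·x = -0.2729 hit at Δt = 0.4629 (t = 0.4629), x⁻ = (-0.6184, 0.2301) → reset → x⁺ = (-0.3975, 0.0985), jump to mode 0
Mode 0: flow for 0.6664 to horizon, guard not reached → x = (-2.7414, -0.6722)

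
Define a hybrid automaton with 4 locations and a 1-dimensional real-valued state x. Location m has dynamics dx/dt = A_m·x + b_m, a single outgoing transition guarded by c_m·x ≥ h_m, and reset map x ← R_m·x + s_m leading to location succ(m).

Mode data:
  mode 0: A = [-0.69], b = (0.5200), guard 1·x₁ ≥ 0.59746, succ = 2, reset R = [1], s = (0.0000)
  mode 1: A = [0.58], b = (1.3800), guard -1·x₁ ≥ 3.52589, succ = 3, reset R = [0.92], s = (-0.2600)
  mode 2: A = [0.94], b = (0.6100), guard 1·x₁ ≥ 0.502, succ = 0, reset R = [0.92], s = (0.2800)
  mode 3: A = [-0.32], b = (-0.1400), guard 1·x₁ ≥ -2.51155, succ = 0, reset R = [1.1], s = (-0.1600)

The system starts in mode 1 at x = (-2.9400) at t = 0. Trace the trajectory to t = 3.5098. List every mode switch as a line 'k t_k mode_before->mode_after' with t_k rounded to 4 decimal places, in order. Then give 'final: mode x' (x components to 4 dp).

Mode 1: guard c·x = 3.5259 hit at Δt = 1.2334 (t = 1.2334), x⁻ = (-3.5259) → reset → x⁺ = (-3.5038), jump to mode 3
Mode 3: guard c·x = -2.5116 hit at Δt = 1.2218 (t = 2.4552), x⁻ = (-2.5116) → reset → x⁺ = (-2.9227), jump to mode 0
Mode 0: flow for 1.0546 to horizon, guard not reached → x = (-1.0222)

1 1.2334 1->3
2 2.4552 3->0
final: 0 -1.0222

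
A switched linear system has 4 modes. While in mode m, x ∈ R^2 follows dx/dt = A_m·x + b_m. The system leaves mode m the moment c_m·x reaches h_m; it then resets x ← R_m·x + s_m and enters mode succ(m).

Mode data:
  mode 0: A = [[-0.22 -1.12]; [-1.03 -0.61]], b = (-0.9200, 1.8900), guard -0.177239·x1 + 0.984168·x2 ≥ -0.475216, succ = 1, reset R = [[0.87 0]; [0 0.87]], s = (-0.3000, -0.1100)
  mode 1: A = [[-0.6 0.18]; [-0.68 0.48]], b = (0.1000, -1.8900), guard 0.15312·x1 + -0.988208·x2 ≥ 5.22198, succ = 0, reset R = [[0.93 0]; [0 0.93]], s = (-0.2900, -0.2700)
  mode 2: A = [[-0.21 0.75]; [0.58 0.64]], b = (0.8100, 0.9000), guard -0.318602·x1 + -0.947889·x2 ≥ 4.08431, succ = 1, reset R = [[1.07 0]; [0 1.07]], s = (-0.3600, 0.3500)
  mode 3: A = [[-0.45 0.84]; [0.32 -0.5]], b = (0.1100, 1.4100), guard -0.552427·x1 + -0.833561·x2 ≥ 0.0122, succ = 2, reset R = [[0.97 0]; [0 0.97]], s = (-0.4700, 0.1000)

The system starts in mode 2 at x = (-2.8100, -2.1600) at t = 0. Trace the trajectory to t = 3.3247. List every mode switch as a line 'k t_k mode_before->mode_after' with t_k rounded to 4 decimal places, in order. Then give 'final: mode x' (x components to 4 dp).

1 0.4448 2->1
2 1.7142 1->0
3 2.9781 0->1
final: 1 -0.2470 -1.2680

Mode 2: guard c·x = 4.0843 hit at Δt = 0.4448 (t = 0.4448), x⁻ = (-3.0736, -3.2758) → reset → x⁺ = (-3.6488, -3.1551), jump to mode 1
Mode 1: guard c·x = 5.2220 hit at Δt = 1.2694 (t = 1.7142), x⁻ = (-2.3080, -5.6419) → reset → x⁺ = (-2.4365, -5.5170), jump to mode 0
Mode 0: guard c·x = -0.4752 hit at Δt = 1.2639 (t = 2.9781), x⁻ = (0.0227, -0.4788) → reset → x⁺ = (-0.2803, -0.5265), jump to mode 1
Mode 1: flow for 0.3466 to horizon, guard not reached → x = (-0.2470, -1.2680)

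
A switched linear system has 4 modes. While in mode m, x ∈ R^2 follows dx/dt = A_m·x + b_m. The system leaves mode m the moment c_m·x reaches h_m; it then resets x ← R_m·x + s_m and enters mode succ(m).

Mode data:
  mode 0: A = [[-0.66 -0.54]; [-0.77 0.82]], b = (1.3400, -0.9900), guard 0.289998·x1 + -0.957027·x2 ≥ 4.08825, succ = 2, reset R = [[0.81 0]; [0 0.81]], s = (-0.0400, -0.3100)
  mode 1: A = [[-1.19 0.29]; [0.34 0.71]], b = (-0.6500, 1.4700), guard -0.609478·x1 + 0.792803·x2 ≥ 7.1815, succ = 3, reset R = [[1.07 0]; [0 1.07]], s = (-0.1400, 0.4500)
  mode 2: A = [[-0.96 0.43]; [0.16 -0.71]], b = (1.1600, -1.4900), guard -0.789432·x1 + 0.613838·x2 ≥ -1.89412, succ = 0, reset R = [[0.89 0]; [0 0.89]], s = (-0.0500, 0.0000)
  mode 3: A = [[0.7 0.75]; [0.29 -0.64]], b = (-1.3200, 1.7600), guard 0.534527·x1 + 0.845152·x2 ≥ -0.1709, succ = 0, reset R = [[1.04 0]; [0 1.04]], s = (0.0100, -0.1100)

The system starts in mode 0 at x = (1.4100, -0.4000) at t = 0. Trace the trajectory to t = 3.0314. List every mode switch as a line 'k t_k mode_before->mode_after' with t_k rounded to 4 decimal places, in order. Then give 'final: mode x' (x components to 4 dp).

Mode 0: guard c·x = 4.0883 hit at Δt = 0.8306 (t = 0.8306), x⁻ = (2.3280, -3.5664) → reset → x⁺ = (1.8457, -3.1988), jump to mode 2
Mode 2: guard c·x = -1.8941 hit at Δt = 1.3310 (t = 2.1616), x⁻ = (0.5340, -2.3990) → reset → x⁺ = (0.4252, -2.1351), jump to mode 0
Mode 0: guard c·x = 4.0883 hit at Δt = 0.4201 (t = 2.5817), x⁻ = (1.3996, -3.8477) → reset → x⁺ = (1.0936, -3.4267), jump to mode 2
Mode 2: flow for 0.4497 to horizon, guard not reached → x = (0.6327, -3.0127)

1 0.8306 0->2
2 2.1616 2->0
3 2.5817 0->2
final: 2 0.6327 -3.0127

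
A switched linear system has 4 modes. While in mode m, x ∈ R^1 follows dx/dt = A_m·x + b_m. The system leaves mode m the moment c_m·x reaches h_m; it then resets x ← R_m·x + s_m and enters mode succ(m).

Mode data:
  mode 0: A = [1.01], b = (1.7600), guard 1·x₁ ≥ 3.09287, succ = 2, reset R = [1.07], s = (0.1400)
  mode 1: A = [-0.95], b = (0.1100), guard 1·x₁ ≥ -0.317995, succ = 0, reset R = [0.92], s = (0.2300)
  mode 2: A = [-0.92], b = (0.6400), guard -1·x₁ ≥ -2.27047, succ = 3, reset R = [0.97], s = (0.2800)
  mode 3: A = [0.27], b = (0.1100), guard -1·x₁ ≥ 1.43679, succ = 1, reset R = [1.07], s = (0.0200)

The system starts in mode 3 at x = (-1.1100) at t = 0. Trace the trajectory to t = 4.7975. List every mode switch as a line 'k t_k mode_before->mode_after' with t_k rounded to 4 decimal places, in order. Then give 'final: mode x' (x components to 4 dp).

1 1.4146 3->1
2 2.8101 1->0
3 3.8568 0->2
4 4.4642 2->3
final: 3 2.7545

Mode 3: guard c·x = 1.4368 hit at Δt = 1.4146 (t = 1.4146), x⁻ = (-1.4368) → reset → x⁺ = (-1.5174), jump to mode 1
Mode 1: guard c·x = -0.3180 hit at Δt = 1.3955 (t = 2.8101), x⁻ = (-0.3180) → reset → x⁺ = (-0.0626), jump to mode 0
Mode 0: guard c·x = 3.0929 hit at Δt = 1.0467 (t = 3.8568), x⁻ = (3.0929) → reset → x⁺ = (3.4494), jump to mode 2
Mode 2: guard c·x = -2.2705 hit at Δt = 0.6074 (t = 4.4642), x⁻ = (2.2705) → reset → x⁺ = (2.4824), jump to mode 3
Mode 3: flow for 0.3333 to horizon, guard not reached → x = (2.7545)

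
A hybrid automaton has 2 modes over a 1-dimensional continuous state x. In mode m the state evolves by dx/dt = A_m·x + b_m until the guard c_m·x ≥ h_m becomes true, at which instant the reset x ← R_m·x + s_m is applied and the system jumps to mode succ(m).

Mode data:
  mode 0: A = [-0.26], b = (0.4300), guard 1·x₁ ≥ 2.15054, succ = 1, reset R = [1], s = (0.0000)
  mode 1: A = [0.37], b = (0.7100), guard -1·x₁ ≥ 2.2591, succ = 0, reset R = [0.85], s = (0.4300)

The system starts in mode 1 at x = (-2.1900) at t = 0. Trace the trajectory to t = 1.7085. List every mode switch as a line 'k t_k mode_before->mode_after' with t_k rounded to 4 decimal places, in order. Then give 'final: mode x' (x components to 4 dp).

1 0.6137 1->0
final: 0 -0.7114

Mode 1: guard c·x = 2.2591 hit at Δt = 0.6137 (t = 0.6137), x⁻ = (-2.2591) → reset → x⁺ = (-1.4902), jump to mode 0
Mode 0: flow for 1.0948 to horizon, guard not reached → x = (-0.7114)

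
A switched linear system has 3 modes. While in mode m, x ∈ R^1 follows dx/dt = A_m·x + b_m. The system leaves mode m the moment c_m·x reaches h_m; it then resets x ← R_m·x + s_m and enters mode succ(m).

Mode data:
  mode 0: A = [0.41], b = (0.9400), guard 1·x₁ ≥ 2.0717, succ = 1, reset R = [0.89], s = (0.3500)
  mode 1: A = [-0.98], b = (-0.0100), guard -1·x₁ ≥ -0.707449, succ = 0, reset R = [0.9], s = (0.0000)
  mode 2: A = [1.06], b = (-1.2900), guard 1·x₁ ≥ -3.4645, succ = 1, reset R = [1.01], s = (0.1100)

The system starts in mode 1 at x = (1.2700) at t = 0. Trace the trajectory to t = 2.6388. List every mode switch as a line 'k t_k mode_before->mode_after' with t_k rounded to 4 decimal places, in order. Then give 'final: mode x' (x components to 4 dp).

Mode 1: guard c·x = -0.7074 hit at Δt = 0.5906 (t = 0.5906), x⁻ = (0.7074) → reset → x⁺ = (0.6367), jump to mode 0
Mode 0: guard c·x = 2.0717 hit at Δt = 0.9724 (t = 1.5630), x⁻ = (2.0717) → reset → x⁺ = (2.1938), jump to mode 1
Mode 1: flow for 1.0758 to horizon, guard not reached → x = (0.7578)

1 0.5906 1->0
2 1.5630 0->1
final: 1 0.7578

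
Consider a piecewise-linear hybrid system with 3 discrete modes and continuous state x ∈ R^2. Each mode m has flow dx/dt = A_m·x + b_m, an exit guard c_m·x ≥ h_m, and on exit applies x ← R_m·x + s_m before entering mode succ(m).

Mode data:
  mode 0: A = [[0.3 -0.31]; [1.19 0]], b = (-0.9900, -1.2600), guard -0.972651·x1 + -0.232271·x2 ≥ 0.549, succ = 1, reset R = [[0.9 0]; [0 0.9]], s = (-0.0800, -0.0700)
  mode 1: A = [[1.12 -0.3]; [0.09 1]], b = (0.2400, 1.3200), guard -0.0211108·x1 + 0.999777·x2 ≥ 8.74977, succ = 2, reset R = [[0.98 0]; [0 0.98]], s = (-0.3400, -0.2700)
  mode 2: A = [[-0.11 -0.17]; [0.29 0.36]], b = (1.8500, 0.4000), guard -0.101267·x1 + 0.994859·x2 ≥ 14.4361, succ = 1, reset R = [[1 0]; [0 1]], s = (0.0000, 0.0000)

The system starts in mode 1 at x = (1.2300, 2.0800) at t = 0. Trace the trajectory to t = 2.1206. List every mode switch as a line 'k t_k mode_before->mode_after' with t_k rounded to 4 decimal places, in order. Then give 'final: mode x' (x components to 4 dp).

1 1.0624 1->2
final: 2 1.4220 13.3198

Mode 1: guard c·x = 8.7498 hit at Δt = 1.0624 (t = 1.0624), x⁻ = (1.9470, 8.7928) → reset → x⁺ = (1.5680, 8.3470), jump to mode 2
Mode 2: flow for 1.0582 to horizon, guard not reached → x = (1.4220, 13.3198)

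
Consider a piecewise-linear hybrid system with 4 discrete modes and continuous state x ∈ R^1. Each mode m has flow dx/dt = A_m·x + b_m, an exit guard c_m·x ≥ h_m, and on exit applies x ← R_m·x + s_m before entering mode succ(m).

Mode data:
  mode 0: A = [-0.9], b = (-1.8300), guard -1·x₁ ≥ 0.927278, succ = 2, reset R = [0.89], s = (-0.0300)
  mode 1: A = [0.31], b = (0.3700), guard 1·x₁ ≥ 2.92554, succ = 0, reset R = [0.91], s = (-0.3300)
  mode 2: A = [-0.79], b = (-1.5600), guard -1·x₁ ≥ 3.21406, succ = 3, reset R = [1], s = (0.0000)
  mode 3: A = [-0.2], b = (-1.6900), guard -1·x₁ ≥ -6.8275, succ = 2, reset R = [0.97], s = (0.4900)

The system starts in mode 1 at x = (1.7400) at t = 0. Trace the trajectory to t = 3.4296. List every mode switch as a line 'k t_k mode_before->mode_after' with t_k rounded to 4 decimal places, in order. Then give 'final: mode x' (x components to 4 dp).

1 1.0949 1->0
2 2.6204 0->2
final: 2 -1.3840

Mode 1: guard c·x = 2.9255 hit at Δt = 1.0949 (t = 1.0949), x⁻ = (2.9255) → reset → x⁺ = (2.3322), jump to mode 0
Mode 0: guard c·x = 0.9273 hit at Δt = 1.5255 (t = 2.6204), x⁻ = (-0.9273) → reset → x⁺ = (-0.8553), jump to mode 2
Mode 2: flow for 0.8092 to horizon, guard not reached → x = (-1.3840)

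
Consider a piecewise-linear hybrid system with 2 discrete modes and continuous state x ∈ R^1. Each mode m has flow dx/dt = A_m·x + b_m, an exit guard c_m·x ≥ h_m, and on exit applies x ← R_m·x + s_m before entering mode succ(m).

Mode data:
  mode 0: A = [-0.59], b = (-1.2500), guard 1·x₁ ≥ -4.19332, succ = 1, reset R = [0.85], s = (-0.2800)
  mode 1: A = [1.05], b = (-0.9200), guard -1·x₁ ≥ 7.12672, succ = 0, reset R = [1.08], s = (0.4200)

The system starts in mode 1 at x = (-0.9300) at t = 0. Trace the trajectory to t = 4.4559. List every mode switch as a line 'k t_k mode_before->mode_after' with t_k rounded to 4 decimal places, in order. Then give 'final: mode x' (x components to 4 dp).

1 1.4177 1->0
2 2.9614 0->1
3 3.4642 1->0
final: 0 -4.9919

Mode 1: guard c·x = 7.1267 hit at Δt = 1.4177 (t = 1.4177), x⁻ = (-7.1267) → reset → x⁺ = (-7.2769), jump to mode 0
Mode 0: guard c·x = -4.1933 hit at Δt = 1.5437 (t = 2.9614), x⁻ = (-4.1933) → reset → x⁺ = (-3.8443), jump to mode 1
Mode 1: guard c·x = 7.1267 hit at Δt = 0.5028 (t = 3.4642), x⁻ = (-7.1267) → reset → x⁺ = (-7.2769), jump to mode 0
Mode 0: flow for 0.9917 to horizon, guard not reached → x = (-4.9919)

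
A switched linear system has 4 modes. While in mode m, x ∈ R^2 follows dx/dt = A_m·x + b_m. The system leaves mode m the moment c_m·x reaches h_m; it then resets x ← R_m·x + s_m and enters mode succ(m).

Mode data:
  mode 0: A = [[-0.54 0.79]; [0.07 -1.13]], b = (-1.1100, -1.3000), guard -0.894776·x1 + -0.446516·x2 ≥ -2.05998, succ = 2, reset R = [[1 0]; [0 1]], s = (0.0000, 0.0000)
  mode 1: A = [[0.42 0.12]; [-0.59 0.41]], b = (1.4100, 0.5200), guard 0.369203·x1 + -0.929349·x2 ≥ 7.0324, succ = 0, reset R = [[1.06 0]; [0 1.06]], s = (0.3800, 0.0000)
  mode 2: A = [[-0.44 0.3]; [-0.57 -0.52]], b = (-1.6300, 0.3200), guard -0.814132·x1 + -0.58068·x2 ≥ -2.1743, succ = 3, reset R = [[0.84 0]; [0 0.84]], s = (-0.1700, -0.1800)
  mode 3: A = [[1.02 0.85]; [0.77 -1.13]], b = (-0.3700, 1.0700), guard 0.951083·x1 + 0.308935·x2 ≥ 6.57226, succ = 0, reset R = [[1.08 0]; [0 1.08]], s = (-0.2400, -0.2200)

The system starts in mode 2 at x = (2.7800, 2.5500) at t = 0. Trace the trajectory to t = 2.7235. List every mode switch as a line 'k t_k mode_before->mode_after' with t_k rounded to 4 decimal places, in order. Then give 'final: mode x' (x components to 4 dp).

1 0.5667 2->3
2 1.7216 3->0
final: 0 3.5197 0.2944

Mode 2: guard c·x = -2.1743 hit at Δt = 0.5667 (t = 0.5667), x⁻ = (1.6376, 1.4484) → reset → x⁺ = (1.2056, 1.0367), jump to mode 3
Mode 3: guard c·x = 6.5723 hit at Δt = 1.1549 (t = 1.7216), x⁻ = (6.0248, 2.7261) → reset → x⁺ = (6.2668, 2.7242), jump to mode 0
Mode 0: flow for 1.0019 to horizon, guard not reached → x = (3.5197, 0.2944)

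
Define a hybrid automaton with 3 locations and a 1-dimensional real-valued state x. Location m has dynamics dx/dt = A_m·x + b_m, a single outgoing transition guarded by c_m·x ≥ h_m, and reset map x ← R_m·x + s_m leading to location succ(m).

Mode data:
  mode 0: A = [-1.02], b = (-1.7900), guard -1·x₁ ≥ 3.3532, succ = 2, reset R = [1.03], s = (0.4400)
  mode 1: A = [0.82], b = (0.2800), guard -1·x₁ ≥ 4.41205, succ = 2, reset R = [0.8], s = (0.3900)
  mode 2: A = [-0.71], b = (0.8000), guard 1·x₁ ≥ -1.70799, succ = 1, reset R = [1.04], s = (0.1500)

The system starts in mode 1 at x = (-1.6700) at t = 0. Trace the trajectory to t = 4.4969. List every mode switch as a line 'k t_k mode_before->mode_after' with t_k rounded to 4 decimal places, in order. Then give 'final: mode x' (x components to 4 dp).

1 1.3655 1->2
2 1.9413 2->1
3 3.3476 1->2
4 3.9234 2->1
final: 1 -2.3978

Mode 1: guard c·x = 4.4120 hit at Δt = 1.3655 (t = 1.3655), x⁻ = (-4.4120) → reset → x⁺ = (-3.1396), jump to mode 2
Mode 2: guard c·x = -1.7080 hit at Δt = 0.5758 (t = 1.9413), x⁻ = (-1.7080) → reset → x⁺ = (-1.6263), jump to mode 1
Mode 1: guard c·x = 4.4120 hit at Δt = 1.4063 (t = 3.3476), x⁻ = (-4.4120) → reset → x⁺ = (-3.1396), jump to mode 2
Mode 2: guard c·x = -1.7080 hit at Δt = 0.5758 (t = 3.9234), x⁻ = (-1.7080) → reset → x⁺ = (-1.6263), jump to mode 1
Mode 1: flow for 0.5735 to horizon, guard not reached → x = (-2.3978)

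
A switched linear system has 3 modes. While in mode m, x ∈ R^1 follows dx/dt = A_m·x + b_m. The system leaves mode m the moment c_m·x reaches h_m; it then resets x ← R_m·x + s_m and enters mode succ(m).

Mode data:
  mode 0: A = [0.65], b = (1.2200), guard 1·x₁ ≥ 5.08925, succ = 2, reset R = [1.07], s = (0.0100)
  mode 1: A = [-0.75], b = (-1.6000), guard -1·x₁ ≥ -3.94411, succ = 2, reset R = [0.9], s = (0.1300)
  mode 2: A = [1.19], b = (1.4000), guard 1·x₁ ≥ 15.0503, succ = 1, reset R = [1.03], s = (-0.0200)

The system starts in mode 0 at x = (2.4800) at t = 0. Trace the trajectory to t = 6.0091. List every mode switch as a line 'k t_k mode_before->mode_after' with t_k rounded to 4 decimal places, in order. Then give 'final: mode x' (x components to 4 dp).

Mode 0: guard c·x = 5.0892 hit at Δt = 0.7220 (t = 0.7220), x⁻ = (5.0892) → reset → x⁺ = (5.4555), jump to mode 2
Mode 2: guard c·x = 15.0503 hit at Δt = 0.7519 (t = 1.4739), x⁻ = (15.0503) → reset → x⁺ = (15.4818), jump to mode 1
Mode 1: guard c·x = -3.9441 hit at Δt = 1.4189 (t = 2.8928), x⁻ = (3.9441) → reset → x⁺ = (3.6797), jump to mode 2
Mode 2: guard c·x = 15.0503 hit at Δt = 1.0138 (t = 3.9066), x⁻ = (15.0503) → reset → x⁺ = (15.4818), jump to mode 1
Mode 1: guard c·x = -3.9441 hit at Δt = 1.4189 (t = 5.3255), x⁻ = (3.9441) → reset → x⁺ = (3.6797), jump to mode 2
Mode 2: flow for 0.6836 to horizon, guard not reached → x = (9.7780)

1 0.7220 0->2
2 1.4739 2->1
3 2.8928 1->2
4 3.9066 2->1
5 5.3255 1->2
final: 2 9.7780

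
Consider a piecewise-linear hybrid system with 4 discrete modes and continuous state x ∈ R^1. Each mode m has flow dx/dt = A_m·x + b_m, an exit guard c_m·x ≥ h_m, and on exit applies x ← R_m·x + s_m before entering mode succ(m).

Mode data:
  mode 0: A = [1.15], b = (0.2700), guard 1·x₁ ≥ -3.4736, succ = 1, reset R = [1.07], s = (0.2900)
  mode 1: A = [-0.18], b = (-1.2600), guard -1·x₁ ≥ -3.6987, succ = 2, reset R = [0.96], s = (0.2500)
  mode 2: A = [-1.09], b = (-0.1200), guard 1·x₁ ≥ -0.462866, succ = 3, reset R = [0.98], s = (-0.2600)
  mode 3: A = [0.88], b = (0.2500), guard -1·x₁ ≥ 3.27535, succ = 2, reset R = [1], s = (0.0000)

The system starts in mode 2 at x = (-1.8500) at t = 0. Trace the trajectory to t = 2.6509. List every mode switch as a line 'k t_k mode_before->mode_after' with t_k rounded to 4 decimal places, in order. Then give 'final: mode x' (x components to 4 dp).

1 1.4640 2->3
final: 3 -1.5047

Mode 2: guard c·x = -0.4629 hit at Δt = 1.4640 (t = 1.4640), x⁻ = (-0.4629) → reset → x⁺ = (-0.7136), jump to mode 3
Mode 3: flow for 1.1869 to horizon, guard not reached → x = (-1.5047)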